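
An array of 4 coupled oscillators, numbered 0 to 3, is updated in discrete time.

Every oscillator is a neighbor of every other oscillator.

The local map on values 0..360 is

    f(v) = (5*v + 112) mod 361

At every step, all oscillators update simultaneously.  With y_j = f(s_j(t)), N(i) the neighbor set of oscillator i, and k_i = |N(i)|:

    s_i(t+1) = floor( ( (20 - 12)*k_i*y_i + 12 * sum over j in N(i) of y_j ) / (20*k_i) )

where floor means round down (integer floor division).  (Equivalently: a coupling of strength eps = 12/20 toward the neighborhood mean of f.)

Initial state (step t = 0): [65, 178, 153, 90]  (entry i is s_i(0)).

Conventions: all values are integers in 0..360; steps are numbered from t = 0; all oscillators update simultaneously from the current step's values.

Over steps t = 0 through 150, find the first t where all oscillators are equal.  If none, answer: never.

Simulating step by step:
t=0: [65, 178, 153, 90]  (not all equal)
t=1: [157, 198, 173, 182]  (not all equal)
t=2: [184, 153, 200, 209]  (not all equal)
t=3: [175, 144, 119, 128]  (not all equal)
t=4: [203, 172, 219, 156]  (not all equal)
t=5: [126, 167, 142, 151]  (not all equal)
t=6: [102, 143, 118, 127]  (not all equal)
t=7: [198, 167, 214, 151]  (not all equal)
t=8: [101, 142, 117, 126]  (not all equal)
t=9: [193, 162, 209, 146]  (not all equal)
t=10: [220, 189, 164, 173]  (not all equal)
t=11: [211, 252, 227, 236]  (not all equal)
t=12: [166, 207, 182, 191]  (not all equal)
t=13: [229, 198, 245, 254]  (not all equal)
t=14: [184, 153, 200, 209]  (not all equal)

Answer: never
Key observation: The state at step 2 reappears at step 14 — the system is in a cycle of period 12 from step 2 on.  No step 0..14 is synchronized, and the cycle repeats forever, so no step up to 150 (or ever) has all oscillators equal.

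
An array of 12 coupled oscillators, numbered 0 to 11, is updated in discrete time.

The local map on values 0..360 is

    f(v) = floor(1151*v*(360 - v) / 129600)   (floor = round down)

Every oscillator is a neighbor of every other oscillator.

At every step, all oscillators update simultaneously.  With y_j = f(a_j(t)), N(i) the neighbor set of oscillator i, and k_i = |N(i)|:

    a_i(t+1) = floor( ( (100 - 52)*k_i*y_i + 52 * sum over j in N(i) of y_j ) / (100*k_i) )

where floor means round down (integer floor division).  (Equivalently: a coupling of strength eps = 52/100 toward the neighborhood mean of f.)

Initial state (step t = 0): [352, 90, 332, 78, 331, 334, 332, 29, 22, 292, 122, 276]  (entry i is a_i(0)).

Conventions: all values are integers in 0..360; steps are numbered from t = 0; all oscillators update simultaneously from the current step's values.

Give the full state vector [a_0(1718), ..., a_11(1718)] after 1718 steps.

Answer: [287, 287, 287, 287, 287, 287, 287, 287, 287, 287, 287, 287]
Key observation: The state at step 18, [287, 287, 287, 287, 287, 287, 287, 287, 287, 287, 287, 287], reappears at step 20: the system is in a cycle of period 2 from step 18 on.  Therefore the state at step 1718 equals the state at step 18 + ((1718 - 18) mod 2) = 18, which is [287, 287, 287, 287, 287, 287, 287, 287, 287, 287, 287, 287].

Derivation:
t=0: [352, 90, 332, 78, 331, 334, 332, 29, 22, 292, 122, 276]
t=1: [84, 166, 108, 157, 110, 106, 108, 110, 101, 149, 184, 161]
t=2: [233, 268, 249, 267, 250, 248, 249, 250, 245, 265, 269, 267]
t=3: [247, 228, 239, 229, 239, 240, 239, 239, 242, 230, 227, 229]
t=4: [253, 262, 257, 262, 257, 257, 257, 257, 256, 261, 263, 262]
t=5: [235, 230, 233, 230, 233, 233, 233, 233, 234, 230, 229, 230]
t=6: [261, 263, 262, 263, 262, 262, 262, 262, 262, 263, 264, 263]
t=7: [227, 226, 227, 226, 227, 227, 227, 227, 227, 226, 226, 226]
t=8: [268, 268, 268, 268, 268, 268, 268, 268, 268, 268, 268, 268]
t=9: [218, 218, 218, 218, 218, 218, 218, 218, 218, 218, 218, 218]
t=10: [274, 274, 274, 274, 274, 274, 274, 274, 274, 274, 274, 274]
t=11: [209, 209, 209, 209, 209, 209, 209, 209, 209, 209, 209, 209]
t=12: [280, 280, 280, 280, 280, 280, 280, 280, 280, 280, 280, 280]
t=13: [198, 198, 198, 198, 198, 198, 198, 198, 198, 198, 198, 198]
t=14: [284, 284, 284, 284, 284, 284, 284, 284, 284, 284, 284, 284]
t=15: [191, 191, 191, 191, 191, 191, 191, 191, 191, 191, 191, 191]
t=16: [286, 286, 286, 286, 286, 286, 286, 286, 286, 286, 286, 286]
t=17: [187, 187, 187, 187, 187, 187, 187, 187, 187, 187, 187, 187]
t=18: [287, 287, 287, 287, 287, 287, 287, 287, 287, 287, 287, 287]
t=19: [186, 186, 186, 186, 186, 186, 186, 186, 186, 186, 186, 186]
t=20: [287, 287, 287, 287, 287, 287, 287, 287, 287, 287, 287, 287]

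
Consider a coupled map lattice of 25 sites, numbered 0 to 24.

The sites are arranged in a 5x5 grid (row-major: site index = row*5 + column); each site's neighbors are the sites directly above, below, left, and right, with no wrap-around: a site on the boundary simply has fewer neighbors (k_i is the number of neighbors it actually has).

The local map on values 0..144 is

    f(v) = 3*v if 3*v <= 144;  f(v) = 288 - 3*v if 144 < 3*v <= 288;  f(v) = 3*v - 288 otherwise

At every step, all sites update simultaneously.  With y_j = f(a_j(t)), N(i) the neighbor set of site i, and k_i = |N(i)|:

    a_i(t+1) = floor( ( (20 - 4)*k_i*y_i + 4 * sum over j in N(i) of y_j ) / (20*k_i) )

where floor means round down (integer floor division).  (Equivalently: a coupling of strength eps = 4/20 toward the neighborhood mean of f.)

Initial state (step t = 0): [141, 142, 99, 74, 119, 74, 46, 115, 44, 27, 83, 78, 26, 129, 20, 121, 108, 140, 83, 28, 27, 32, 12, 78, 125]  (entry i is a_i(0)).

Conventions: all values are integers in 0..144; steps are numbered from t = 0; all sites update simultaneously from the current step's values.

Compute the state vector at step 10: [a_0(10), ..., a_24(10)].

Answer: [83, 92, 36, 83, 32, 80, 69, 97, 84, 69, 59, 59, 120, 57, 126, 95, 72, 57, 101, 94, 115, 93, 59, 69, 85]

Derivation:
t=0: [141, 142, 99, 74, 119, 74, 46, 115, 44, 27, 83, 78, 26, 129, 20, 121, 108, 140, 83, 28, 27, 32, 12, 78, 125]
t=1: [128, 129, 24, 66, 69, 73, 126, 63, 120, 82, 44, 57, 79, 94, 65, 70, 46, 115, 49, 79, 81, 87, 47, 54, 83]
t=2: [93, 96, 76, 87, 78, 76, 91, 93, 69, 50, 123, 114, 54, 22, 81, 83, 124, 69, 124, 59, 46, 43, 126, 122, 48]
t=3: [13, 5, 50, 34, 59, 55, 18, 21, 76, 122, 75, 58, 111, 69, 57, 51, 82, 84, 84, 107, 127, 124, 91, 83, 134]
t=4: [45, 27, 122, 102, 106, 108, 58, 65, 64, 81, 75, 101, 50, 77, 106, 121, 52, 35, 38, 44, 96, 77, 22, 42, 98]
t=5: [119, 86, 75, 28, 30, 49, 102, 95, 87, 46, 58, 34, 123, 64, 39, 73, 118, 106, 112, 115, 13, 58, 72, 113, 30]
t=6: [72, 34, 58, 79, 94, 126, 28, 11, 37, 126, 112, 95, 76, 90, 113, 69, 68, 37, 50, 62, 49, 103, 70, 54, 82]
t=7: [76, 99, 103, 56, 18, 85, 78, 44, 98, 83, 50, 16, 56, 32, 54, 83, 78, 106, 128, 97, 123, 37, 79, 118, 56]
t=8: [52, 16, 34, 101, 59, 43, 54, 115, 24, 43, 118, 56, 111, 94, 110, 49, 54, 40, 86, 25, 79, 101, 54, 70, 102]
t=9: [123, 62, 89, 31, 103, 124, 118, 62, 67, 118, 78, 114, 51, 14, 47, 129, 120, 112, 37, 66, 56, 32, 115, 74, 29]
t=10: [83, 92, 36, 83, 32, 80, 69, 97, 84, 69, 59, 59, 120, 57, 126, 95, 72, 57, 101, 94, 115, 93, 59, 69, 85]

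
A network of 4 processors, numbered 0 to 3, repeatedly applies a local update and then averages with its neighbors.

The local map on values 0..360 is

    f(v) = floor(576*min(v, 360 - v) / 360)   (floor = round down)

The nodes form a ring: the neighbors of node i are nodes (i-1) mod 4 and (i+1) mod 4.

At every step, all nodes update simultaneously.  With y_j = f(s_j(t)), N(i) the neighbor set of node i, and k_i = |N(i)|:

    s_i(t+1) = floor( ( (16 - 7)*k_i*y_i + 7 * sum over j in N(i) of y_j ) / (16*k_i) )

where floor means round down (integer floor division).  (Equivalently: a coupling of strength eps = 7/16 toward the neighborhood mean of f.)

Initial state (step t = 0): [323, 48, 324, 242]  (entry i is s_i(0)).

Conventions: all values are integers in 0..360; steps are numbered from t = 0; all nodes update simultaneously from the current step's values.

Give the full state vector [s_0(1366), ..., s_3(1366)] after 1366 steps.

Answer: [161, 160, 161, 162]
Key observation: The state at step 25, [257, 256, 257, 258], reappears at step 36: the system is in a cycle of period 11 from step 25 on.  Therefore the state at step 1366 equals the state at step 25 + ((1366 - 25) mod 11) = 35, which is [161, 160, 161, 162].

Derivation:
t=0: [323, 48, 324, 242]
t=1: [90, 68, 89, 131]
t=2: [150, 123, 149, 180]
t=3: [240, 214, 239, 266]
t=4: [191, 215, 192, 168]
t=5: [261, 248, 260, 268]
t=6: [160, 170, 161, 152]
t=7: [256, 265, 257, 248]
t=8: [165, 157, 164, 172]
t=9: [263, 256, 262, 269]
t=10: [155, 161, 155, 149]
t=11: [247, 253, 247, 242]
t=12: [179, 174, 179, 184]
t=13: [283, 281, 283, 283]
t=14: [123, 124, 123, 123]
t=15: [196, 197, 196, 196]
t=16: [261, 260, 261, 262]
t=17: [158, 159, 158, 156]
t=18: [251, 253, 251, 250]
t=19: [173, 172, 173, 175]
t=20: [276, 275, 276, 278]
t=21: [133, 135, 133, 132]
t=22: [212, 214, 212, 211]
t=23: [235, 234, 235, 237]
t=24: [199, 200, 199, 197]
t=25: [257, 256, 257, 258]
t=26: [164, 165, 164, 163]
t=27: [262, 263, 262, 260]
t=28: [156, 155, 156, 158]
t=29: [249, 248, 249, 250]
t=30: [177, 178, 177, 176]
t=31: [282, 283, 282, 281]
t=32: [124, 123, 124, 125]
t=33: [198, 196, 198, 199]
t=34: [259, 260, 259, 257]
t=35: [161, 160, 161, 162]
t=36: [257, 256, 257, 258]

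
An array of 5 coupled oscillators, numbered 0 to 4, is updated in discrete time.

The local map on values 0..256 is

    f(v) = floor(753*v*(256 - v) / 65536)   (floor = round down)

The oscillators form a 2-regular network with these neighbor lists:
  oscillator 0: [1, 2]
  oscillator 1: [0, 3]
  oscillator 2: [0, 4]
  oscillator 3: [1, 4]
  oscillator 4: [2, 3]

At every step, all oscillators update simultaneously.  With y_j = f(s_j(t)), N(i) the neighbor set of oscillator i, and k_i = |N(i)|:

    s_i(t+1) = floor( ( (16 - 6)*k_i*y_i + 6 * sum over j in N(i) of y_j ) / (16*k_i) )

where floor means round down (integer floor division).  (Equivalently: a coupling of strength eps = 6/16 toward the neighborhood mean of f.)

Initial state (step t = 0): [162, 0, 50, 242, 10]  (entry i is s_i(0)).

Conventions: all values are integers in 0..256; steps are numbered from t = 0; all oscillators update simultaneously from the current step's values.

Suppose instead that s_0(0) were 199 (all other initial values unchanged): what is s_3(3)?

Answer: s_3(3) = 169
Key observation: This trace re-runs the system from the modified initial state.

Derivation:
t=0: [199, 0, 50, 242, 10]
t=1: [103, 31, 103, 29, 46]
t=2: [162, 98, 167, 82, 116]
t=3: [173, 173, 173, 169, 178]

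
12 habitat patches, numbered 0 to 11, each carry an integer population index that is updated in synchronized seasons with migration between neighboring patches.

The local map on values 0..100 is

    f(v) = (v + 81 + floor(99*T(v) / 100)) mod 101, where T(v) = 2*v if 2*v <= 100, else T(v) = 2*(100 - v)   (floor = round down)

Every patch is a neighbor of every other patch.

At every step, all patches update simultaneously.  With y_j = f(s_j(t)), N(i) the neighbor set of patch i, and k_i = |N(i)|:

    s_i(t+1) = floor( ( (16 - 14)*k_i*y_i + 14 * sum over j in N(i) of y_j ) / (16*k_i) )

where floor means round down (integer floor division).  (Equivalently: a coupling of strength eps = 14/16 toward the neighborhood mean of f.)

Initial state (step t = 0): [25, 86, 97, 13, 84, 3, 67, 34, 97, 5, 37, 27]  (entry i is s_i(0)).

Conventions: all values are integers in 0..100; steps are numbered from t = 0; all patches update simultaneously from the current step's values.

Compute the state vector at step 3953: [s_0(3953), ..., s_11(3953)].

Simulating step by step:
t=0: [25, 86, 97, 13, 84, 3, 67, 34, 97, 5, 37, 27]
t=1: [70, 71, 71, 68, 71, 71, 68, 71, 71, 71, 71, 70]
t=2: [7, 7, 7, 7, 7, 7, 7, 7, 7, 7, 7, 7]
t=3: [0, 0, 0, 0, 0, 0, 0, 0, 0, 0, 0, 0]
t=4: [81, 81, 81, 81, 81, 81, 81, 81, 81, 81, 81, 81]
t=5: [98, 98, 98, 98, 98, 98, 98, 98, 98, 98, 98, 98]
t=6: [81, 81, 81, 81, 81, 81, 81, 81, 81, 81, 81, 81]

Answer: [98, 98, 98, 98, 98, 98, 98, 98, 98, 98, 98, 98]
Key observation: The state at step 4, [81, 81, 81, 81, 81, 81, 81, 81, 81, 81, 81, 81], reappears at step 6: the system is in a cycle of period 2 from step 4 on.  Therefore the state at step 3953 equals the state at step 4 + ((3953 - 4) mod 2) = 5, which is [98, 98, 98, 98, 98, 98, 98, 98, 98, 98, 98, 98].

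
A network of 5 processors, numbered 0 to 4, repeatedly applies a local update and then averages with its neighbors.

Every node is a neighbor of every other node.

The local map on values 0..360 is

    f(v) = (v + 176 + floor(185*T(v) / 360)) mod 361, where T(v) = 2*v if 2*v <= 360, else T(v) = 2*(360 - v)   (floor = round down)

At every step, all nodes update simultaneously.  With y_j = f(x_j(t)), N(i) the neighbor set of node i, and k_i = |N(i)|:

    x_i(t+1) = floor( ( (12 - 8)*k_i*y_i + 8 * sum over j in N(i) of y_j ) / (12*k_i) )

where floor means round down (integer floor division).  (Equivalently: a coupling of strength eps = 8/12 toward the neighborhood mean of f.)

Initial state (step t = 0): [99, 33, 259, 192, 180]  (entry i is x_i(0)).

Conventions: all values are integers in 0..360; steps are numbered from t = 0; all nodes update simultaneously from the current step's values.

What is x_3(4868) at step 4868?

Answer: x_3(4868) = 133
Key observation: The state at step 5, [175, 175, 175, 175, 175], reappears at step 11: the system is in a cycle of period 6 from step 5 on.  Therefore the state at step 4868 equals the state at step 5 + ((4868 - 5) mod 6) = 8, which is [133, 133, 133, 133, 133].

Derivation:
t=0: [99, 33, 259, 192, 180]
t=1: [134, 172, 161, 162, 162]
t=2: [127, 139, 136, 136, 136]
t=3: [85, 89, 88, 88, 88]
t=4: [352, 353, 353, 353, 353]
t=5: [175, 175, 175, 175, 175]
t=6: [169, 169, 169, 169, 169]
t=7: [157, 157, 157, 157, 157]
t=8: [133, 133, 133, 133, 133]
t=9: [84, 84, 84, 84, 84]
t=10: [346, 346, 346, 346, 346]
t=11: [175, 175, 175, 175, 175]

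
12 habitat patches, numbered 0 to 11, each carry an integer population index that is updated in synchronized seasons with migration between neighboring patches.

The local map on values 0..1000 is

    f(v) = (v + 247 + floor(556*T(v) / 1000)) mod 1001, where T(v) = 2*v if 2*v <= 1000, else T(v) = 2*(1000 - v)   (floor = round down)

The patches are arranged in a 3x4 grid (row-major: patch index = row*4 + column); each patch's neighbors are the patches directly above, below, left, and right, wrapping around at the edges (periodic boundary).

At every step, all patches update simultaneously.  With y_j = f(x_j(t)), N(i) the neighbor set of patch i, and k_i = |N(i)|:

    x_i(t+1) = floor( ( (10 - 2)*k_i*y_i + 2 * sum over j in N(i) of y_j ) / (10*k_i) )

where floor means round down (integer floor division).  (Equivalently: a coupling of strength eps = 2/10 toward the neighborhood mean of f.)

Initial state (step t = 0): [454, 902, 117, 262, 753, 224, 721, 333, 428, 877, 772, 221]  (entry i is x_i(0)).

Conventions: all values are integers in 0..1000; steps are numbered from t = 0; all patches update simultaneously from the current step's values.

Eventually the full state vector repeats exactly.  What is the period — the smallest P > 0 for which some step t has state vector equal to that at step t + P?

Simulating step by step:
t=0: [454, 902, 117, 262, 753, 224, 721, 333, 428, 877, 772, 221]
t=1: [237, 288, 475, 758, 319, 629, 343, 863, 191, 277, 303, 678]
t=2: [732, 789, 348, 295, 833, 408, 860, 331, 659, 799, 825, 329]
t=3: [305, 296, 868, 853, 291, 138, 323, 873, 314, 260, 334, 871]
t=4: [858, 821, 358, 293, 818, 603, 843, 323, 868, 800, 873, 327]
t=5: [291, 253, 84, 798, 299, 285, 284, 859, 294, 268, 281, 865]
t=6: [828, 772, 475, 304, 844, 844, 795, 321, 834, 817, 789, 320]
t=7: [296, 268, 284, 829, 296, 263, 299, 856, 297, 266, 300, 854]
t=8: [838, 816, 818, 324, 838, 810, 841, 323, 839, 814, 843, 323]
t=9: [297, 265, 298, 864, 297, 266, 296, 862, 297, 265, 296, 862]
t=10: [839, 813, 841, 322, 840, 814, 838, 322, 839, 812, 838, 322]
t=11: [297, 265, 296, 860, 296, 265, 297, 860, 297, 266, 297, 860]
t=12: [839, 812, 838, 322, 838, 812, 839, 322, 839, 814, 839, 322]
t=13: [297, 266, 297, 860, 297, 266, 297, 860, 297, 265, 297, 860]
t=14: [840, 814, 840, 322, 840, 814, 840, 322, 839, 813, 839, 322]
t=15: [296, 265, 296, 860, 296, 265, 296, 860, 297, 265, 297, 860]
t=16: [838, 812, 838, 322, 838, 812, 838, 322, 839, 812, 839, 322]
t=17: [297, 266, 297, 860, 297, 266, 297, 860, 297, 266, 297, 860]
t=18: [840, 814, 840, 322, 840, 814, 840, 322, 840, 814, 840, 322]
t=19: [296, 265, 296, 860, 296, 265, 296, 860, 296, 265, 296, 860]
t=20: [838, 812, 838, 322, 838, 812, 838, 322, 838, 812, 838, 322]
t=21: [297, 266, 297, 860, 297, 266, 297, 860, 297, 266, 297, 860]

Answer: 4
Key observation: The state at step 17, [297, 266, 297, 860, 297, 266, 297, 860, 297, 266, 297, 860], reappears at step 21 — and no state repeats earlier — so the cycle the system enters has period 4.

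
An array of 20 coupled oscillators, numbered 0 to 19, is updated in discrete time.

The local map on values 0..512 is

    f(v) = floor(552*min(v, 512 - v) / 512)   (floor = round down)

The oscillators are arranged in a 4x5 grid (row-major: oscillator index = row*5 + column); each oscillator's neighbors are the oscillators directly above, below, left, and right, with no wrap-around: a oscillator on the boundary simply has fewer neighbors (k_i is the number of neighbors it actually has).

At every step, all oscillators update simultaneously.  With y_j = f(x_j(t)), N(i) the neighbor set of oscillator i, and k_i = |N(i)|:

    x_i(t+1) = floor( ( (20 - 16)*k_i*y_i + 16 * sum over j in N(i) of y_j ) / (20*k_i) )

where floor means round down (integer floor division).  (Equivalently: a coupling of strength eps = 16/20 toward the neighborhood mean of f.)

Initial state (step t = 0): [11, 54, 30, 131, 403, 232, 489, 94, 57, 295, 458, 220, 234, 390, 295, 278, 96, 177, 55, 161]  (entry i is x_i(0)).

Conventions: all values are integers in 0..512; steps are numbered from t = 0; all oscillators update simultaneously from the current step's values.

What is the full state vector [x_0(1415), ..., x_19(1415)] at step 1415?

Simulating step by step:
t=0: [11, 54, 30, 131, 403, 232, 489, 94, 57, 295, 458, 220, 234, 390, 295, 278, 96, 177, 55, 161]
t=1: [125, 29, 86, 84, 173, 74, 134, 94, 133, 156, 208, 134, 182, 147, 189, 114, 201, 148, 143, 151]
t=2: [70, 104, 77, 130, 140, 149, 99, 135, 132, 175, 136, 184, 151, 170, 170, 200, 156, 182, 158, 175]
t=3: [123, 92, 122, 128, 161, 119, 144, 127, 159, 164, 182, 156, 176, 168, 185, 168, 196, 172, 185, 178]
t=4: [117, 131, 125, 154, 160, 154, 137, 156, 160, 180, 166, 183, 171, 187, 185, 199, 184, 196, 188, 197]
t=5: [148, 136, 153, 160, 178, 153, 163, 161, 180, 183, 189, 180, 192, 191, 201, 193, 205, 197, 206, 202]
t=6: [155, 162, 163, 180, 185, 176, 170, 182, 188, 199, 191, 200, 198, 208, 208, 211, 207, 215, 213, 218]
t=7: [178, 174, 185, 192, 203, 185, 191, 193, 206, 209, 209, 207, 215, 218, 224, 216, 224, 223, 229, 228]
t=8: [192, 196, 200, 211, 216, 205, 204, 213, 219, 226, 219, 225, 227, 235, 236, 232, 233, 239, 241, 243]
t=9: [214, 213, 220, 227, 234, 220, 224, 228, 237, 241, 237, 238, 245, 249, 252, 244, 249, 252, 257, 257]
t=10: [232, 234, 238, 247, 251, 241, 241, 248, 254, 259, 252, 256, 260, 266, 267, 261, 264, 269, 271, 272]
t=11: [254, 254, 260, 266, 269, 259, 262, 265, 268, 269, 268, 268, 268, 266, 264, 269, 268, 264, 260, 260]
t=12: [272, 271, 268, 265, 262, 269, 268, 266, 264, 263, 264, 264, 264, 265, 265, 262, 263, 265, 268, 269]
t=13: [259, 260, 263, 266, 267, 262, 263, 265, 266, 267, 265, 266, 266, 265, 265, 267, 267, 266, 264, 263]
t=14: [270, 269, 267, 265, 264, 268, 267, 266, 265, 264, 266, 265, 265, 265, 266, 264, 264, 265, 266, 266]
t=15: [261, 262, 264, 265, 266, 263, 263, 265, 266, 266, 265, 265, 265, 265, 265, 266, 266, 266, 265, 265]
t=16: [268, 268, 267, 265, 265, 268, 267, 266, 265, 265, 266, 266, 265, 265, 265, 265, 265, 265, 265, 266]
t=17: [263, 263, 264, 265, 266, 263, 264, 265, 265, 266, 264, 265, 265, 266, 265, 265, 265, 266, 265, 265]
t=18: [268, 267, 266, 266, 265, 267, 267, 266, 265, 265, 266, 266, 265, 265, 265, 266, 265, 265, 265, 266]
t=19: [263, 264, 264, 265, 265, 264, 264, 265, 265, 266, 264, 265, 265, 266, 265, 265, 265, 266, 265, 265]
t=20: [267, 267, 266, 266, 265, 267, 266, 266, 265, 265, 266, 266, 265, 265, 265, 266, 265, 265, 265, 266]
t=21: [264, 264, 264, 265, 265, 264, 264, 265, 265, 266, 264, 265, 265, 266, 265, 265, 265, 266, 265, 265]
t=22: [267, 267, 266, 266, 265, 267, 266, 266, 265, 265, 266, 266, 265, 265, 265, 266, 265, 265, 265, 266]

Answer: [264, 264, 264, 265, 265, 264, 264, 265, 265, 266, 264, 265, 265, 266, 265, 265, 265, 266, 265, 265]
Key observation: The state at step 20, [267, 267, 266, 266, 265, 267, 266, 266, 265, 265, 266, 266, 265, 265, 265, 266, 265, 265, 265, 266], reappears at step 22: the system is in a cycle of period 2 from step 20 on.  Therefore the state at step 1415 equals the state at step 20 + ((1415 - 20) mod 2) = 21, which is [264, 264, 264, 265, 265, 264, 264, 265, 265, 266, 264, 265, 265, 266, 265, 265, 265, 266, 265, 265].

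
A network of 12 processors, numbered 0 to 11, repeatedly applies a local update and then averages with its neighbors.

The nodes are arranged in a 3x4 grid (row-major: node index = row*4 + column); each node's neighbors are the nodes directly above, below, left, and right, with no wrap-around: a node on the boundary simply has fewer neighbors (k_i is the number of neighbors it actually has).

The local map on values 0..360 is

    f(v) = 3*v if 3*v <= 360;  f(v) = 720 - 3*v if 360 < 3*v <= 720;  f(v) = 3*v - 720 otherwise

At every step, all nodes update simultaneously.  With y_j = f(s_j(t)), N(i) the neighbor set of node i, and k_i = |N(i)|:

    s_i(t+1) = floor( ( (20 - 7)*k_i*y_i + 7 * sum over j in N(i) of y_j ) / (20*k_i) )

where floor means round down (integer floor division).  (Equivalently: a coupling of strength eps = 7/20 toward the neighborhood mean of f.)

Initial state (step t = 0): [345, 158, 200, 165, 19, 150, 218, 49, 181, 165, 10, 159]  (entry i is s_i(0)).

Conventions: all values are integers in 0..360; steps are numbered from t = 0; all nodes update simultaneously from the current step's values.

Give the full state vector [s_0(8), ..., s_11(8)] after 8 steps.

Simulating step by step:
t=0: [345, 158, 200, 165, 19, 150, 218, 49, 181, 165, 10, 159]
t=1: [257, 242, 140, 192, 125, 227, 92, 157, 164, 201, 81, 188]
t=2: [94, 49, 244, 189, 261, 90, 252, 229, 229, 135, 222, 187]
t=3: [220, 161, 47, 107, 109, 224, 55, 62, 87, 246, 94, 118]
t=4: [137, 183, 176, 265, 255, 96, 164, 218, 230, 80, 245, 312]
t=5: [238, 203, 180, 93, 102, 247, 197, 103, 69, 194, 89, 154]
t=6: [76, 96, 177, 266, 226, 73, 151, 278, 212, 147, 234, 268]
t=7: [205, 261, 196, 103, 89, 219, 220, 124, 110, 218, 85, 77]
t=8: [126, 75, 136, 284, 231, 80, 108, 296, 272, 118, 207, 255]

Answer: [126, 75, 136, 284, 231, 80, 108, 296, 272, 118, 207, 255]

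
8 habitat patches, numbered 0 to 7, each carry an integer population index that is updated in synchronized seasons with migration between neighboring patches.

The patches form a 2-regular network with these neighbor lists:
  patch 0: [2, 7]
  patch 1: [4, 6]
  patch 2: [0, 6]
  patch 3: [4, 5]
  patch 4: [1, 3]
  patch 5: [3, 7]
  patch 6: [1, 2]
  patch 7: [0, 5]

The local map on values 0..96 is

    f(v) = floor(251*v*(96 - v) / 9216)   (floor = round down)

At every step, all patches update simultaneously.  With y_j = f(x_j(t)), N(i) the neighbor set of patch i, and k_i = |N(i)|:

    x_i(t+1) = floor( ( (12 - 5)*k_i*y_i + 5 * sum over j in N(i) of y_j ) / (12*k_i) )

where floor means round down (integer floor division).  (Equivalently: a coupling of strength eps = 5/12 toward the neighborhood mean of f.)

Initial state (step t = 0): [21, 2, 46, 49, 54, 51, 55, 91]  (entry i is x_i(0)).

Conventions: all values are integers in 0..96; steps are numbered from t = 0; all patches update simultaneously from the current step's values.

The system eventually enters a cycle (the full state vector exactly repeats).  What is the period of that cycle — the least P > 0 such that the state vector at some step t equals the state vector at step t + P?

Simulating step by step:
t=0: [21, 2, 46, 49, 54, 51, 55, 91]
t=1: [39, 28, 57, 61, 49, 51, 49, 28]
t=2: [58, 55, 60, 59, 58, 58, 59, 55]
t=3: [59, 60, 58, 59, 60, 60, 59, 60]
t=4: [59, 58, 59, 58, 58, 58, 59, 58]
t=5: [59, 59, 59, 60, 60, 60, 59, 59]
t=6: [59, 58, 59, 58, 58, 58, 59, 58]

Answer: 2
Key observation: The state at step 4, [59, 58, 59, 58, 58, 58, 59, 58], reappears at step 6 — and no state repeats earlier — so the cycle the system enters has period 2.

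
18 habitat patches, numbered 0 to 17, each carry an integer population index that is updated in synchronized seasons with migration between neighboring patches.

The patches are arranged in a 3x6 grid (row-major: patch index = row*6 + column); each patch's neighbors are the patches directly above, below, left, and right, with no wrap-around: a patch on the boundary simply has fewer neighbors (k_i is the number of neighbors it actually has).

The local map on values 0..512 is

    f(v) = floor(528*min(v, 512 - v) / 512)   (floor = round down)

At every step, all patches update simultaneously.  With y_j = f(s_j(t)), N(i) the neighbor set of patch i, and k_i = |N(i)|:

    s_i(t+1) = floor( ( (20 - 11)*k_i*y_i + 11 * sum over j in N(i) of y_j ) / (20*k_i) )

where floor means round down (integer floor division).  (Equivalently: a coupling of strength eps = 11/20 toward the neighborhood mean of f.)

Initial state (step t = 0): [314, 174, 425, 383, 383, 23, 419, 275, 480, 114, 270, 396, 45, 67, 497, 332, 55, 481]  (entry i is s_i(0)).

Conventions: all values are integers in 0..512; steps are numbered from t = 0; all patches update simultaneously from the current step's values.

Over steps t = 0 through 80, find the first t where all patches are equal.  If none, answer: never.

Simulating step by step:
t=0: [314, 174, 425, 383, 383, 23, 419, 275, 480, 114, 270, 396, 45, 67, 497, 332, 55, 481]  (not all equal)
t=1: [167, 179, 103, 122, 134, 79, 133, 161, 78, 135, 170, 109, 65, 86, 59, 117, 110, 62]  (not all equal)
t=2: [165, 164, 119, 126, 131, 105, 135, 141, 100, 131, 147, 108, 92, 93, 79, 111, 116, 90]  (not all equal)
t=3: [161, 156, 128, 129, 131, 116, 137, 134, 112, 129, 136, 114, 106, 101, 93, 112, 119, 104]  (not all equal)
t=4: [157, 151, 134, 133, 132, 122, 139, 133, 120, 129, 132, 119, 116, 109, 103, 115, 121, 113]  (not all equal)
t=5: [154, 149, 138, 136, 134, 127, 140, 134, 126, 130, 132, 124, 123, 116, 112, 119, 123, 119]  (not all equal)
t=6: [152, 149, 141, 138, 136, 131, 142, 137, 130, 132, 133, 128, 129, 123, 119, 123, 126, 124]  (not all equal)
t=7: [152, 149, 143, 141, 138, 135, 144, 140, 135, 135, 135, 132, 134, 129, 125, 127, 129, 128]  (not all equal)
t=8: [152, 150, 146, 143, 141, 139, 146, 143, 139, 138, 138, 136, 139, 135, 131, 131, 133, 133]  (not all equal)
t=9: [153, 152, 148, 146, 144, 142, 149, 146, 143, 141, 141, 140, 143, 140, 137, 136, 137, 137]  (not all equal)
t=10: [155, 154, 151, 149, 147, 146, 152, 150, 147, 145, 144, 144, 147, 145, 142, 141, 141, 141]  (not all equal)
t=11: [157, 156, 154, 152, 150, 149, 155, 153, 151, 149, 148, 147, 151, 149, 147, 145, 145, 145]  (not all equal)
t=12: [160, 159, 157, 155, 153, 152, 158, 156, 154, 153, 151, 151, 155, 153, 151, 150, 149, 149]  (not all equal)
t=13: [163, 162, 160, 158, 156, 156, 161, 160, 158, 156, 155, 154, 159, 157, 155, 154, 153, 153]  (not all equal)
t=14: [167, 166, 164, 161, 160, 159, 165, 164, 162, 160, 158, 158, 163, 161, 159, 158, 157, 157]  (not all equal)
t=15: [171, 170, 168, 166, 164, 163, 169, 168, 166, 164, 162, 162, 168, 166, 164, 162, 161, 161]  (not all equal)
t=16: [175, 174, 172, 170, 168, 168, 174, 172, 171, 169, 167, 167, 172, 171, 169, 167, 166, 166]  (not all equal)
t=17: [179, 178, 176, 174, 173, 172, 178, 177, 175, 173, 172, 172, 177, 176, 174, 172, 171, 171]  (not all equal)
t=18: [183, 182, 180, 179, 177, 177, 182, 181, 180, 178, 177, 176, 182, 181, 179, 177, 176, 176]  (not all equal)
t=19: [187, 186, 185, 183, 182, 181, 187, 186, 184, 183, 181, 181, 186, 185, 184, 182, 181, 181]  (not all equal)
t=20: [191, 191, 189, 188, 186, 186, 191, 190, 189, 187, 186, 186, 191, 190, 188, 187, 186, 186]  (not all equal)
t=21: [196, 195, 194, 192, 191, 191, 195, 195, 193, 192, 191, 191, 195, 194, 193, 192, 191, 191]  (not all equal)
t=22: [201, 201, 199, 198, 196, 196, 201, 200, 199, 197, 196, 196, 200, 200, 199, 197, 196, 196]  (not all equal)
t=23: [207, 206, 205, 203, 202, 202, 206, 206, 204, 203, 202, 202, 206, 205, 204, 203, 202, 202]  (not all equal)
t=24: [212, 212, 210, 209, 208, 208, 212, 211, 210, 209, 208, 208, 211, 211, 210, 209, 208, 208]  (not all equal)
t=25: [218, 217, 216, 215, 214, 214, 217, 217, 216, 215, 214, 214, 217, 216, 216, 215, 214, 214]  (not all equal)
t=26: [223, 223, 222, 221, 220, 220, 223, 222, 222, 221, 220, 220, 222, 222, 221, 221, 220, 220]  (not all equal)
t=27: [229, 228, 228, 227, 226, 226, 228, 228, 227, 227, 226, 226, 228, 227, 227, 226, 226, 226]  (not all equal)
t=28: [235, 235, 234, 234, 233, 233, 235, 234, 234, 233, 233, 233, 234, 234, 233, 233, 233, 233]  (not all equal)
t=29: [242, 241, 241, 240, 240, 240, 241, 241, 240, 240, 240, 240, 241, 240, 240, 240, 240, 240]  (not all equal)
t=30: [248, 248, 247, 247, 247, 247, 248, 247, 247, 247, 247, 247, 247, 247, 247, 247, 247, 247]  (not all equal)
t=31: [255, 254, 254, 254, 254, 254, 254, 254, 254, 254, 254, 254, 254, 254, 254, 254, 254, 254]  (not all equal)
t=32: [261, 261, 261, 261, 261, 261, 261, 261, 261, 261, 261, 261, 261, 261, 261, 261, 261, 261]  (all equal)

Answer: 32
Key observation: Synchronization is absorbing here: once all patches are equal they stay equal, and step 32 is the first all-equal step.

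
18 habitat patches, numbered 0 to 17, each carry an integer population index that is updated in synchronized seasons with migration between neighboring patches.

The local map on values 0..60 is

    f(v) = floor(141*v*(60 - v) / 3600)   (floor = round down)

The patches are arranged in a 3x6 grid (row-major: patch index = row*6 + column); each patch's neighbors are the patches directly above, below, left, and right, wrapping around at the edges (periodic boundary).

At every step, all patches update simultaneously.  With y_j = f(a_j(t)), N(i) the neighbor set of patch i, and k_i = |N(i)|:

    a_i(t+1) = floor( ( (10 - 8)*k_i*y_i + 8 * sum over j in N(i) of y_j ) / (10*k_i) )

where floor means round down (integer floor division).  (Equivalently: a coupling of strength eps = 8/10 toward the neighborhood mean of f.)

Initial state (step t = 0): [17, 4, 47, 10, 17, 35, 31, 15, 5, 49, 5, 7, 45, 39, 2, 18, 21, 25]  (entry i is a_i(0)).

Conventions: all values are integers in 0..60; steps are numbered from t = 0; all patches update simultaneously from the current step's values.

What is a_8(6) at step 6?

Answer: a_8(6) = 34

Derivation:
t=0: [17, 4, 47, 10, 17, 35, 31, 15, 5, 49, 5, 7, 45, 39, 2, 18, 21, 25]
t=1: [26, 23, 12, 24, 24, 27, 25, 22, 16, 17, 21, 25, 31, 19, 19, 21, 26, 28]
t=2: [34, 30, 29, 29, 33, 34, 33, 31, 27, 30, 32, 33, 33, 32, 28, 31, 33, 34]
t=3: [34, 34, 34, 34, 34, 34, 34, 34, 34, 34, 34, 34, 34, 34, 34, 34, 34, 34]
t=4: [34, 34, 34, 34, 34, 34, 34, 34, 34, 34, 34, 34, 34, 34, 34, 34, 34, 34]
t=5: [34, 34, 34, 34, 34, 34, 34, 34, 34, 34, 34, 34, 34, 34, 34, 34, 34, 34]
t=6: [34, 34, 34, 34, 34, 34, 34, 34, 34, 34, 34, 34, 34, 34, 34, 34, 34, 34]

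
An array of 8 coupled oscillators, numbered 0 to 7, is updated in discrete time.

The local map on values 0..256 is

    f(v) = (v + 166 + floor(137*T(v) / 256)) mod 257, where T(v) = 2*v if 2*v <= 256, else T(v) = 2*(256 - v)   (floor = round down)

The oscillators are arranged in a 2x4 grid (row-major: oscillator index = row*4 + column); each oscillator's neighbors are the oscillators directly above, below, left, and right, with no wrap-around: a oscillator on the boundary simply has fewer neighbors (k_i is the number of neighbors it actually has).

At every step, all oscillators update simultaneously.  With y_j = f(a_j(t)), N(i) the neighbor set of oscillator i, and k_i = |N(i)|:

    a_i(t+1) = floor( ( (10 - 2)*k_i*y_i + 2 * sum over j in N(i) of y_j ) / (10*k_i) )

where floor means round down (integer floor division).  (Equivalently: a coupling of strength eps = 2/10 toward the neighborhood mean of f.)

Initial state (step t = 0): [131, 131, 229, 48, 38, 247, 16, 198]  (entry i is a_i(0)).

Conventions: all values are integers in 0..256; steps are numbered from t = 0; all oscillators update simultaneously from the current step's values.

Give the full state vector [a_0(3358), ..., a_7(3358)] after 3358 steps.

Answer: [170, 170, 171, 171, 170, 170, 170, 171]
Key observation: The state at step 4, [170, 170, 171, 171, 170, 170, 170, 171], reappears at step 6: the system is in a cycle of period 2 from step 4 on.  Therefore the state at step 3358 equals the state at step 4 + ((3358 - 4) mod 2) = 4, which is [170, 170, 171, 171, 170, 170, 170, 171].

Derivation:
t=0: [131, 131, 229, 48, 38, 247, 16, 198]
t=1: [180, 172, 158, 39, 229, 173, 192, 155]
t=2: [169, 170, 175, 231, 166, 169, 169, 179]
t=3: [171, 170, 169, 166, 171, 171, 170, 169]
t=4: [170, 170, 171, 171, 170, 170, 170, 171]
t=5: [171, 170, 170, 170, 171, 171, 170, 170]
t=6: [170, 170, 171, 171, 170, 170, 170, 171]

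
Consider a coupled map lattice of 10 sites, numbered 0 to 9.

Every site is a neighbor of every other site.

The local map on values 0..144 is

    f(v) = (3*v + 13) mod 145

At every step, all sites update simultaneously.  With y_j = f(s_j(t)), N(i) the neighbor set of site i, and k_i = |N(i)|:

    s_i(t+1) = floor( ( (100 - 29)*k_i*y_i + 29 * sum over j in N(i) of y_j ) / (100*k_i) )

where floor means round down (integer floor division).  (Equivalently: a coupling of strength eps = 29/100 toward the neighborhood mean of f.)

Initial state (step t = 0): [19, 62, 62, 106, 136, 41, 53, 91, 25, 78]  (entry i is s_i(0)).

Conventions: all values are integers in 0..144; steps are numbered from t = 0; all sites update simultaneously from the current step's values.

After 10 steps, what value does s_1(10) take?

Answer: s_1(10) = 68

Derivation:
t=0: [19, 62, 62, 106, 136, 41, 53, 91, 25, 78]
t=1: [74, 63, 63, 54, 115, 119, 45, 122, 86, 96]
t=2: [80, 58, 58, 40, 65, 73, 21, 80, 105, 27]
t=3: [98, 53, 53, 115, 68, 84, 76, 98, 51, 89]
t=4: [30, 37, 37, 65, 68, 100, 84, 30, 33, 110]
t=5: [98, 112, 112, 71, 77, 44, 110, 98, 104, 64]
t=6: [26, 55, 55, 70, 82, 15, 51, 26, 39, 56]
t=7: [83, 44, 44, 74, 99, 61, 36, 83, 110, 46]
t=8: [97, 18, 18, 79, 32, 53, 100, 97, 54, 22]
t=9: [26, 62, 62, 88, 91, 35, 32, 26, 37, 70]
t=10: [93, 68, 68, 121, 127, 111, 105, 93, 116, 84]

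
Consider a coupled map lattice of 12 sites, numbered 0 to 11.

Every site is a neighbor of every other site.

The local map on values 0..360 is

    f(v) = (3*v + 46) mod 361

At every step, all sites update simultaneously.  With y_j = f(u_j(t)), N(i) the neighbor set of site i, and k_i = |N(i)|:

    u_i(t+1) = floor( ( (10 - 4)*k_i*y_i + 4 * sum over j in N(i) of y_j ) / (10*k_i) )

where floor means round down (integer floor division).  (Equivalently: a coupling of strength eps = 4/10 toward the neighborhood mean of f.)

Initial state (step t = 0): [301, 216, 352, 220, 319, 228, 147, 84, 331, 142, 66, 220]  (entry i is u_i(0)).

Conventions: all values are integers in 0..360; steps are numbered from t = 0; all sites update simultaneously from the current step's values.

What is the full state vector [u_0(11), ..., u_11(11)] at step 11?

Simulating step by step:
t=0: [301, 216, 352, 220, 319, 228, 147, 84, 331, 142, 66, 220]
t=1: [224, 284, 107, 290, 254, 101, 167, 264, 275, 159, 234, 290]
t=2: [273, 171, 76, 182, 121, 269, 177, 138, 156, 164, 87, 182]
t=3: [160, 191, 234, 210, 107, 154, 202, 136, 166, 180, 253, 210]
t=4: [169, 222, 91, 254, 80, 159, 240, 129, 179, 203, 123, 254]
t=5: [187, 276, 258, 127, 240, 170, 103, 119, 203, 244, 109, 127]
t=6: [197, 144, 114, 96, 83, 169, 259, 82, 224, 90, 65, 96]
t=7: [260, 170, 120, 293, 271, 213, 161, 269, 306, 282, 240, 293]
t=8: [130, 181, 96, 185, 148, 254, 166, 145, 207, 167, 96, 185]
t=9: [131, 218, 277, 224, 162, 137, 192, 157, 261, 194, 277, 224]
t=10: [134, 281, 178, 292, 187, 144, 237, 178, 151, 241, 178, 292]
t=11: [117, 163, 192, 181, 207, 134, 88, 192, 146, 95, 192, 181]

Answer: [117, 163, 192, 181, 207, 134, 88, 192, 146, 95, 192, 181]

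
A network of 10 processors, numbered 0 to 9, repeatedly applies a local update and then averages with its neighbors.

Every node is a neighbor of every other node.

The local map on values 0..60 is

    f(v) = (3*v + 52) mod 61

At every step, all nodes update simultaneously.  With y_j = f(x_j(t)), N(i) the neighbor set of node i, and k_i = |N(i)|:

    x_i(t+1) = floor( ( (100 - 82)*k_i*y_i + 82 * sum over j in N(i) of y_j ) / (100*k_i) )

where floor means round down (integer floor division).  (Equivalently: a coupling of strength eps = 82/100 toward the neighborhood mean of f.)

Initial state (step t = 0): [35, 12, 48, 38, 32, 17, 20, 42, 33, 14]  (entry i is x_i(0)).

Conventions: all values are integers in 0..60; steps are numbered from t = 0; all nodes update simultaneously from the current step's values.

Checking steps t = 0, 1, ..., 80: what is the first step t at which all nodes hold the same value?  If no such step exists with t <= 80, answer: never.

Simulating step by step:
t=0: [35, 12, 48, 38, 32, 17, 20, 42, 33, 14]  (not all equal)
t=1: [35, 34, 33, 36, 34, 36, 36, 37, 35, 35]  (not all equal)
t=2: [35, 35, 34, 35, 35, 35, 35, 35, 35, 35]  (not all equal)
t=3: [34, 34, 34, 34, 34, 34, 34, 34, 34, 34]  (all equal)

Answer: 3
Key observation: Synchronization is absorbing here: once all nodes are equal they stay equal, and step 3 is the first all-equal step.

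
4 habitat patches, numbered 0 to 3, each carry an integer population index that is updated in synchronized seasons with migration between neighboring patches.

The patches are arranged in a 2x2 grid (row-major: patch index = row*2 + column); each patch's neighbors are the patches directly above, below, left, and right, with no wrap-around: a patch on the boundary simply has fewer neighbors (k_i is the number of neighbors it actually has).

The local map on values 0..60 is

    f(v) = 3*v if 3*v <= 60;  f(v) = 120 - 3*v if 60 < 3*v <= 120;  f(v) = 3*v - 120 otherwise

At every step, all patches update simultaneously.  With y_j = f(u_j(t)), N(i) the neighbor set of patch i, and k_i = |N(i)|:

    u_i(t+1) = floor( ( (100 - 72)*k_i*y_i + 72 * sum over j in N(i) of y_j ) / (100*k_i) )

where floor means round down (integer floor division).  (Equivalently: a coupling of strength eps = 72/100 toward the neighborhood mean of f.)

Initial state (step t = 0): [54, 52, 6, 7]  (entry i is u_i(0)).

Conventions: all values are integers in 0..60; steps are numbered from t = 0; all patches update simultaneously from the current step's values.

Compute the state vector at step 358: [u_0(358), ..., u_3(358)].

Simulating step by step:
t=0: [54, 52, 6, 7]
t=1: [31, 32, 27, 25]
t=2: [30, 32, 36, 35]
t=3: [21, 22, 19, 17]
t=4: [55, 54, 54, 54]
t=5: [42, 43, 43, 42]
t=6: [8, 6, 6, 8]
t=7: [19, 22, 22, 19]
t=8: [54, 56, 56, 54]
t=9: [46, 43, 43, 46]
t=10: [11, 15, 15, 11]
t=11: [41, 36, 36, 41]
t=12: [9, 5, 5, 9]
t=13: [18, 23, 23, 18]
t=14: [51, 53, 53, 51]
t=15: [37, 34, 34, 37]
t=16: [15, 11, 11, 15]
t=17: [36, 41, 41, 36]
t=18: [5, 9, 9, 5]
t=19: [23, 18, 18, 23]
t=20: [53, 51, 51, 53]
t=21: [34, 37, 37, 34]
t=22: [11, 15, 15, 11]

Answer: [11, 15, 15, 11]
Key observation: The state at step 10, [11, 15, 15, 11], reappears at step 22: the system is in a cycle of period 12 from step 10 on.  Therefore the state at step 358 equals the state at step 10 + ((358 - 10) mod 12) = 10, which is [11, 15, 15, 11].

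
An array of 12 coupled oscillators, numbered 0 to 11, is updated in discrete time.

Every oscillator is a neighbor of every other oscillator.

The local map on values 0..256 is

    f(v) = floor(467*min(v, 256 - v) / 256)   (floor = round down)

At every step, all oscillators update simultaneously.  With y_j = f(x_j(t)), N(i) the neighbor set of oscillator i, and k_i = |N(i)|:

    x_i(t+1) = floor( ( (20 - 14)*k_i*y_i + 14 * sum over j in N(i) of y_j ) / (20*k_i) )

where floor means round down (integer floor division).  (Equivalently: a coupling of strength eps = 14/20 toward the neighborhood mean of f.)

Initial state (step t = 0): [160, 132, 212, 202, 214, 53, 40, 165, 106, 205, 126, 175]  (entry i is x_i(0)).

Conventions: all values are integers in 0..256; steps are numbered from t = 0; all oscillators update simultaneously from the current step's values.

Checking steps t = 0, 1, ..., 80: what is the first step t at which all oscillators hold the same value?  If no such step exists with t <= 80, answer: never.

Answer: 6
Key observation: Synchronization is absorbing here: once all oscillators are equal they stay equal, and step 6 is the first all-equal step.

Derivation:
t=0: [160, 132, 212, 202, 214, 53, 40, 165, 106, 205, 126, 175]  (not all equal)
t=1: [146, 158, 123, 128, 123, 127, 122, 144, 150, 127, 159, 139]  (not all equal)
t=2: [208, 203, 213, 216, 213, 215, 213, 209, 206, 215, 202, 211]  (not all equal)
t=3: [83, 85, 81, 80, 81, 80, 81, 83, 84, 80, 86, 82]  (not all equal)
t=4: [149, 150, 148, 148, 148, 148, 148, 149, 150, 148, 150, 149]  (not all equal)
t=5: [195, 194, 195, 195, 195, 195, 195, 195, 194, 195, 194, 195]  (not all equal)
t=6: [111, 111, 111, 111, 111, 111, 111, 111, 111, 111, 111, 111]  (all equal)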